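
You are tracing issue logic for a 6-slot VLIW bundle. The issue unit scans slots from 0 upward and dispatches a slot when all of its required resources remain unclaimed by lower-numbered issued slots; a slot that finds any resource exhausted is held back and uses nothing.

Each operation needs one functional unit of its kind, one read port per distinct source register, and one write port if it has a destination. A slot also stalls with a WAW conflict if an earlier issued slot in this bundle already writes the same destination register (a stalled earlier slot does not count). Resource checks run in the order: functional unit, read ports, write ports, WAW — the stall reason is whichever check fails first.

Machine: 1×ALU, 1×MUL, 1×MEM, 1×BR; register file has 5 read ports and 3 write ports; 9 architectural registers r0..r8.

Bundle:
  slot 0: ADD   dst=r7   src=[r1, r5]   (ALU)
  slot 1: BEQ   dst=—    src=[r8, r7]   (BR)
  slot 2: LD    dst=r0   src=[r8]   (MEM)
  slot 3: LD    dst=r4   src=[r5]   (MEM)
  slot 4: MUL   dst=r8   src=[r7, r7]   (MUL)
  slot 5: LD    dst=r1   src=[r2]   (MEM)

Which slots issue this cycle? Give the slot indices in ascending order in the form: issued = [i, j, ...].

  0. ALU→r7 ⇒ go  {0A/1Mu/1Ld/1B | 3r 2w}
  1. BR ⇒ go  {0A/1Mu/1Ld/0B | 1r 2w}
  2. MEM→r0 ⇒ go  {0A/1Mu/0Ld/0B | 0r 1w}
  3. MEM→r4 ⇒ no(FU)  {0A/1Mu/0Ld/0B | 0r 1w}
  4. MUL→r8 ⇒ no(RD_PORT)  {0A/1Mu/0Ld/0B | 0r 1w}
  5. MEM→r1 ⇒ no(FU)  {0A/1Mu/0Ld/0B | 0r 1w}

issued = [0, 1, 2]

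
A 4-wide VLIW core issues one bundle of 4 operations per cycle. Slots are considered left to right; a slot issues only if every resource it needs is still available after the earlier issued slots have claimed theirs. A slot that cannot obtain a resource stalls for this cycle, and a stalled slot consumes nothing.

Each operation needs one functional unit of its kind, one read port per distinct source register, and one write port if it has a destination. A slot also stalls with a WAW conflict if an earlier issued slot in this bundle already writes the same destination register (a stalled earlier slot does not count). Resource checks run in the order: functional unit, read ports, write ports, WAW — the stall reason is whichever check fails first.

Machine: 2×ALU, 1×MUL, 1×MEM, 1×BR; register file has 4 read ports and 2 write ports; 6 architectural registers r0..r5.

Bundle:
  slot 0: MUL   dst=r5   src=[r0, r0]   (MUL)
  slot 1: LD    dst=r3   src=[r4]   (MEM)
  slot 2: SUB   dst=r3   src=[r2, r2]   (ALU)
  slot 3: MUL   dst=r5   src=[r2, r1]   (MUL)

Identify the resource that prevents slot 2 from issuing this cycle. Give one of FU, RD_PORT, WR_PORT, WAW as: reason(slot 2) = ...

reason(slot 2) = WR_PORT

(0) want 1×MUL +1rd +1wr — yes → AL2|MU0|ME1|BR1|rd3|wr1
(1) want 1×MEM +1rd +1wr — yes → AL2|MU0|ME0|BR1|rd2|wr0
(2) want 1×ALU +1rd +1wr — WR_PORT → AL2|MU0|ME0|BR1|rd2|wr0
(3) want 1×MUL +2rd +1wr — FU → AL2|MU0|ME0|BR1|rd2|wr0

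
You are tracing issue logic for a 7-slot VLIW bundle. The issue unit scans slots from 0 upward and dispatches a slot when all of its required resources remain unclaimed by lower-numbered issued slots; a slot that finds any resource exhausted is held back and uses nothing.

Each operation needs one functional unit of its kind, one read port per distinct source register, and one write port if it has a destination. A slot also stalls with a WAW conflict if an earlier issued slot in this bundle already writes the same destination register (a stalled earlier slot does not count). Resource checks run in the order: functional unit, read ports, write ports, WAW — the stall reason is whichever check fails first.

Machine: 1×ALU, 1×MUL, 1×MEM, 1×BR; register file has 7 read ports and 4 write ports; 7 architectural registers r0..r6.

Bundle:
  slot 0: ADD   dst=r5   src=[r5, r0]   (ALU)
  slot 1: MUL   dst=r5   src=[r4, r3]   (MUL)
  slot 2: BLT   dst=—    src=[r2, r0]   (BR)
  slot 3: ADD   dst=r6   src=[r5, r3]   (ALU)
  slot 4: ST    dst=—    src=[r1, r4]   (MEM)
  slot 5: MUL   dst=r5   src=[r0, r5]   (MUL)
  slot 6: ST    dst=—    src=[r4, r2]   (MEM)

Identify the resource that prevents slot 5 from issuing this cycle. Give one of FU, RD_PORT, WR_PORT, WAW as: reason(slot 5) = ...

reason(slot 5) = RD_PORT

  0. ALU→r5 ⇒ go  {0A/1Mu/1Ld/1B | 5r 3w}
  1. MUL→r5 ⇒ no(WAW)  {0A/1Mu/1Ld/1B | 5r 3w}
  2. BR ⇒ go  {0A/1Mu/1Ld/0B | 3r 3w}
  3. ALU→r6 ⇒ no(FU)  {0A/1Mu/1Ld/0B | 3r 3w}
  4. MEM ⇒ go  {0A/1Mu/0Ld/0B | 1r 3w}
  5. MUL→r5 ⇒ no(RD_PORT)  {0A/1Mu/0Ld/0B | 1r 3w}
  6. MEM ⇒ no(FU)  {0A/1Mu/0Ld/0B | 1r 3w}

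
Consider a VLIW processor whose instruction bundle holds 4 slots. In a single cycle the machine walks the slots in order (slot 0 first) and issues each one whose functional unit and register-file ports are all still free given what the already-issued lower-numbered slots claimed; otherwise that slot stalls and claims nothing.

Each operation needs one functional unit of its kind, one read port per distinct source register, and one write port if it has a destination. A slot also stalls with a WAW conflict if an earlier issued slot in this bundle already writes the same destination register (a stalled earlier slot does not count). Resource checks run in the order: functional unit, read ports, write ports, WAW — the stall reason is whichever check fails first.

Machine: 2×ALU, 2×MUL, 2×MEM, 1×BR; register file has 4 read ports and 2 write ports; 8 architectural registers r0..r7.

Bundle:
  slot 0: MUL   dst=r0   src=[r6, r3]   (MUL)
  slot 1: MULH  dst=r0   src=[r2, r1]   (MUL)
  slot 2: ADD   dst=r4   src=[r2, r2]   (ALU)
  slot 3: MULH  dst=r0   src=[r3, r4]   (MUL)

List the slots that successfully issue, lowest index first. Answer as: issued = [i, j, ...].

#0 MUL src=r6,r3 dispatched  <A:2 Mu:1 Ld:2 B:1 rd:2 wr:1>
#1 MUL src=r2,r1 held:WAW  <A:2 Mu:1 Ld:2 B:1 rd:2 wr:1>
#2 ALU src=r2,r2 dispatched  <A:1 Mu:1 Ld:2 B:1 rd:1 wr:0>
#3 MUL src=r3,r4 held:RD_PORT  <A:1 Mu:1 Ld:2 B:1 rd:1 wr:0>

issued = [0, 2]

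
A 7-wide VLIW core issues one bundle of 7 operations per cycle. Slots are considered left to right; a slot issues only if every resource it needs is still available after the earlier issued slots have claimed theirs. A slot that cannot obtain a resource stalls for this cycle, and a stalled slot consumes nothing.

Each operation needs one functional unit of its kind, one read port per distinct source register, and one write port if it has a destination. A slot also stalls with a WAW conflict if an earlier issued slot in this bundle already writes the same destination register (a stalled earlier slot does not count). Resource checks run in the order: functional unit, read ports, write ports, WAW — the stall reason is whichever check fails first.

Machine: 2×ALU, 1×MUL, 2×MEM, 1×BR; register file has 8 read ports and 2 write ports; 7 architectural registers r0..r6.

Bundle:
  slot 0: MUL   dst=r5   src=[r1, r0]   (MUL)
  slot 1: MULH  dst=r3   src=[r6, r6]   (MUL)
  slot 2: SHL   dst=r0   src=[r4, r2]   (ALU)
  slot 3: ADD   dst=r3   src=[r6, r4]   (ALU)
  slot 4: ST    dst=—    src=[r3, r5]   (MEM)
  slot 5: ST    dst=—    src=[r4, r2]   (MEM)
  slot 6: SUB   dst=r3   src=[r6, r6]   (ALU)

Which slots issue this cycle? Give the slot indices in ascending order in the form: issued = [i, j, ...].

#0 MUL src=r1,r0 dispatched  <A:2 Mu:0 Ld:2 B:1 rd:6 wr:1>
#1 MUL src=r6,r6 held:FU  <A:2 Mu:0 Ld:2 B:1 rd:6 wr:1>
#2 ALU src=r4,r2 dispatched  <A:1 Mu:0 Ld:2 B:1 rd:4 wr:0>
#3 ALU src=r6,r4 held:WR_PORT  <A:1 Mu:0 Ld:2 B:1 rd:4 wr:0>
#4 MEM src=r3,r5 dispatched  <A:1 Mu:0 Ld:1 B:1 rd:2 wr:0>
#5 MEM src=r4,r2 dispatched  <A:1 Mu:0 Ld:0 B:1 rd:0 wr:0>
#6 ALU src=r6,r6 held:RD_PORT  <A:1 Mu:0 Ld:0 B:1 rd:0 wr:0>

issued = [0, 2, 4, 5]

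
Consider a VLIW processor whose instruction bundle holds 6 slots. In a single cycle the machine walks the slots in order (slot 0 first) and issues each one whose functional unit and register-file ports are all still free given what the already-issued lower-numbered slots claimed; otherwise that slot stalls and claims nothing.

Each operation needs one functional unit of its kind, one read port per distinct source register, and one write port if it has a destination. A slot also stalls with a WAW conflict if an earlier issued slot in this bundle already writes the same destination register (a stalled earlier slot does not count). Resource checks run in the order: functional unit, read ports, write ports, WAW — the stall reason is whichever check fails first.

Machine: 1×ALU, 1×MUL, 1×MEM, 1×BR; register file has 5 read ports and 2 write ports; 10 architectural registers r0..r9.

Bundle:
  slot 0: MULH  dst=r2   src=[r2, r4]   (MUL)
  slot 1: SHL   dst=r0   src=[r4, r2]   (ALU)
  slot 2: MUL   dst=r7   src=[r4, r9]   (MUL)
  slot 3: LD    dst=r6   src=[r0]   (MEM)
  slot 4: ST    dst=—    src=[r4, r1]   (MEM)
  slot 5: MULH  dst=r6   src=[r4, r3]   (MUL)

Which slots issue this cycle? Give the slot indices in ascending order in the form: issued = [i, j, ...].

issued = [0, 1]

[0] MUL needs rd=2 wr=1: ok; after: ALU=1 MUL=0 MEM=1 BR=1, R=3, W=1
[1] ALU needs rd=2 wr=1: ok; after: ALU=0 MUL=0 MEM=1 BR=1, R=1, W=0
[2] MUL needs rd=2 wr=1: FU; after: ALU=0 MUL=0 MEM=1 BR=1, R=1, W=0
[3] MEM needs rd=1 wr=1: WR_PORT; after: ALU=0 MUL=0 MEM=1 BR=1, R=1, W=0
[4] MEM needs rd=2 wr=0: RD_PORT; after: ALU=0 MUL=0 MEM=1 BR=1, R=1, W=0
[5] MUL needs rd=2 wr=1: FU; after: ALU=0 MUL=0 MEM=1 BR=1, R=1, W=0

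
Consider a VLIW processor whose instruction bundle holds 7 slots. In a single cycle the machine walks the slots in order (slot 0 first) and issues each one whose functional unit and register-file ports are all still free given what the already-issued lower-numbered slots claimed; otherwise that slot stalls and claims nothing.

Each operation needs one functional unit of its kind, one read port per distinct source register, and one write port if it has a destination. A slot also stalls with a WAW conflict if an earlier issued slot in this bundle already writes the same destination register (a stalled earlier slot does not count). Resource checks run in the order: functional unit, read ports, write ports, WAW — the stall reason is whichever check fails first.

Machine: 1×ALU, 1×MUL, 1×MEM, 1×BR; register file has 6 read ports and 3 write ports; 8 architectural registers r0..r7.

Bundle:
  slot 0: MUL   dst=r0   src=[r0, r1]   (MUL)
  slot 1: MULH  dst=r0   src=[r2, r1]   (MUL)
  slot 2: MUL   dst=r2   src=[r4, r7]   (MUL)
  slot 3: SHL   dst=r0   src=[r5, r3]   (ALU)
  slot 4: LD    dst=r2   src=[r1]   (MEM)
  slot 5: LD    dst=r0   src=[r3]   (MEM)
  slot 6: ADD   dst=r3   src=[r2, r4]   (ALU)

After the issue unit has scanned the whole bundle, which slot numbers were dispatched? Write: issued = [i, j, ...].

issued = [0, 4, 6]

(0) want 1×MUL +2rd +1wr — yes → AL1|MU0|ME1|BR1|rd4|wr2
(1) want 1×MUL +2rd +1wr — FU → AL1|MU0|ME1|BR1|rd4|wr2
(2) want 1×MUL +2rd +1wr — FU → AL1|MU0|ME1|BR1|rd4|wr2
(3) want 1×ALU +2rd +1wr — WAW → AL1|MU0|ME1|BR1|rd4|wr2
(4) want 1×MEM +1rd +1wr — yes → AL1|MU0|ME0|BR1|rd3|wr1
(5) want 1×MEM +1rd +1wr — FU → AL1|MU0|ME0|BR1|rd3|wr1
(6) want 1×ALU +2rd +1wr — yes → AL0|MU0|ME0|BR1|rd1|wr0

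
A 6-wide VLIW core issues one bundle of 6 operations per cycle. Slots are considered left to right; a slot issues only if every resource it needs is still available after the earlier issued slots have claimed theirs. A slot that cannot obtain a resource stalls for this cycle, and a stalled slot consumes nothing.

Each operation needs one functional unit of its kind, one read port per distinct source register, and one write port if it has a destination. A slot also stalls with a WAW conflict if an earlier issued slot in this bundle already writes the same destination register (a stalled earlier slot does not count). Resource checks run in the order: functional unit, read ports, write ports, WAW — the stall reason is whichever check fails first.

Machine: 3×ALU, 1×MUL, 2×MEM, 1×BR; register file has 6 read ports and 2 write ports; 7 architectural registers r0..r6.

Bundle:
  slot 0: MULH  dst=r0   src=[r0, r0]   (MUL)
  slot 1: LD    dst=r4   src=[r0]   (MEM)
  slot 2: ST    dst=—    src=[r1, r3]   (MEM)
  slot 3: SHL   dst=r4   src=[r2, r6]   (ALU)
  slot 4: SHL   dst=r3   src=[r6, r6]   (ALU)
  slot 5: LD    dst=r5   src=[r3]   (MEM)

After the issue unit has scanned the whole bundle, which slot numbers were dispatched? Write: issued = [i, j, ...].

issued = [0, 1, 2]

[0] MUL needs rd=1 wr=1: ok; after: ALU=3 MUL=0 MEM=2 BR=1, R=5, W=1
[1] MEM needs rd=1 wr=1: ok; after: ALU=3 MUL=0 MEM=1 BR=1, R=4, W=0
[2] MEM needs rd=2 wr=0: ok; after: ALU=3 MUL=0 MEM=0 BR=1, R=2, W=0
[3] ALU needs rd=2 wr=1: WR_PORT; after: ALU=3 MUL=0 MEM=0 BR=1, R=2, W=0
[4] ALU needs rd=1 wr=1: WR_PORT; after: ALU=3 MUL=0 MEM=0 BR=1, R=2, W=0
[5] MEM needs rd=1 wr=1: FU; after: ALU=3 MUL=0 MEM=0 BR=1, R=2, W=0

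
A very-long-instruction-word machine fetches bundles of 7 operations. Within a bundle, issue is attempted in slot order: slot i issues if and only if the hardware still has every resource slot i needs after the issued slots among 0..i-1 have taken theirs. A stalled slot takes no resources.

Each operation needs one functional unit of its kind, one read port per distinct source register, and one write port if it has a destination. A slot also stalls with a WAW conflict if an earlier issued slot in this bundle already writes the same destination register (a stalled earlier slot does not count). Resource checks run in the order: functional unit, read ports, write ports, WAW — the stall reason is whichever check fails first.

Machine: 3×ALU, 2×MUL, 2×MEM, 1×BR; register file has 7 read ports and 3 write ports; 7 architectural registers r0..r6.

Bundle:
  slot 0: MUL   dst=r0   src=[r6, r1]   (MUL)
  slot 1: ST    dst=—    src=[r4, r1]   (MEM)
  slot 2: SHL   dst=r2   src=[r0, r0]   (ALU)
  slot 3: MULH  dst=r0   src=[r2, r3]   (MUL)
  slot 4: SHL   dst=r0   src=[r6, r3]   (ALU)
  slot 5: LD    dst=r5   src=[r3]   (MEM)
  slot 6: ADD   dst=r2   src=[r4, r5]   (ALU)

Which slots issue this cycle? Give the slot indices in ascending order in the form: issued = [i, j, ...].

issued = [0, 1, 2, 5]

#0 MUL src=r6,r1 dispatched  <A:3 Mu:1 Ld:2 B:1 rd:5 wr:2>
#1 MEM src=r4,r1 dispatched  <A:3 Mu:1 Ld:1 B:1 rd:3 wr:2>
#2 ALU src=r0,r0 dispatched  <A:2 Mu:1 Ld:1 B:1 rd:2 wr:1>
#3 MUL src=r2,r3 held:WAW  <A:2 Mu:1 Ld:1 B:1 rd:2 wr:1>
#4 ALU src=r6,r3 held:WAW  <A:2 Mu:1 Ld:1 B:1 rd:2 wr:1>
#5 MEM src=r3 dispatched  <A:2 Mu:1 Ld:0 B:1 rd:1 wr:0>
#6 ALU src=r4,r5 held:RD_PORT  <A:2 Mu:1 Ld:0 B:1 rd:1 wr:0>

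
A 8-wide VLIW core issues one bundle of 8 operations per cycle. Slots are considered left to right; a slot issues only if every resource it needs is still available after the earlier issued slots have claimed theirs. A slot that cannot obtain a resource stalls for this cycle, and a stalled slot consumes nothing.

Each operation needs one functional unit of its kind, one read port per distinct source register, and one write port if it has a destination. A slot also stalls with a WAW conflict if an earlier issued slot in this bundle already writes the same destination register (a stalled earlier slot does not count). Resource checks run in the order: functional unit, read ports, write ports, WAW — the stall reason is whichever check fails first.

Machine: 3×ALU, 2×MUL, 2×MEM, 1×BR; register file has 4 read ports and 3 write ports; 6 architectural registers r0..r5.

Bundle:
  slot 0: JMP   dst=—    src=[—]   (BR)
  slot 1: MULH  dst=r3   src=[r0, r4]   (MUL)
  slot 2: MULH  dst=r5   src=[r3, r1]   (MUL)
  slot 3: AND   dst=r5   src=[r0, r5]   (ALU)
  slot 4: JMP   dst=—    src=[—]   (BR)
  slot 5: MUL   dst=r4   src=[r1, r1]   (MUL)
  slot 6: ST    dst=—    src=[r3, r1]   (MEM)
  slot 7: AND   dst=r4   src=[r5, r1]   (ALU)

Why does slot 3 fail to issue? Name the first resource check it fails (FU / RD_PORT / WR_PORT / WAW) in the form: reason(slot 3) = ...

#0 BR src=- dispatched  <A:3 Mu:2 Ld:2 B:0 rd:4 wr:3>
#1 MUL src=r0,r4 dispatched  <A:3 Mu:1 Ld:2 B:0 rd:2 wr:2>
#2 MUL src=r3,r1 dispatched  <A:3 Mu:0 Ld:2 B:0 rd:0 wr:1>
#3 ALU src=r0,r5 held:RD_PORT  <A:3 Mu:0 Ld:2 B:0 rd:0 wr:1>
#4 BR src=- held:FU  <A:3 Mu:0 Ld:2 B:0 rd:0 wr:1>
#5 MUL src=r1,r1 held:FU  <A:3 Mu:0 Ld:2 B:0 rd:0 wr:1>
#6 MEM src=r3,r1 held:RD_PORT  <A:3 Mu:0 Ld:2 B:0 rd:0 wr:1>
#7 ALU src=r5,r1 held:RD_PORT  <A:3 Mu:0 Ld:2 B:0 rd:0 wr:1>

reason(slot 3) = RD_PORT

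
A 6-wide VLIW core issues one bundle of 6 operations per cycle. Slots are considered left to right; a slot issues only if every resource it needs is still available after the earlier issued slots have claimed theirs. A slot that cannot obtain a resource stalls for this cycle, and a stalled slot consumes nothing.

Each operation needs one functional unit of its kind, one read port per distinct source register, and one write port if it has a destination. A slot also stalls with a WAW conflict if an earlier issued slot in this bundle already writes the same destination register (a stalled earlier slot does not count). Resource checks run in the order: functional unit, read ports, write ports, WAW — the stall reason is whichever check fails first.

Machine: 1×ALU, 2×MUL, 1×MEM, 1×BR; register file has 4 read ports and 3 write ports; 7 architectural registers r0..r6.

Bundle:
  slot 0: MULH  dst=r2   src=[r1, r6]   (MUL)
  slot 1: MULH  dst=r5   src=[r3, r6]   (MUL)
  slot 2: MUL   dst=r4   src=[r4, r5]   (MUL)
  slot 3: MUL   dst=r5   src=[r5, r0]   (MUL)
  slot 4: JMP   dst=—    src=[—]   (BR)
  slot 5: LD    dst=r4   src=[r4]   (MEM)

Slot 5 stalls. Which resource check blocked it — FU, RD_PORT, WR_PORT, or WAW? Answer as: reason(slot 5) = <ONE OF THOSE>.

  0. MUL→r2 ⇒ go  {1A/1Mu/1Ld/1B | 2r 2w}
  1. MUL→r5 ⇒ go  {1A/0Mu/1Ld/1B | 0r 1w}
  2. MUL→r4 ⇒ no(FU)  {1A/0Mu/1Ld/1B | 0r 1w}
  3. MUL→r5 ⇒ no(FU)  {1A/0Mu/1Ld/1B | 0r 1w}
  4. BR ⇒ go  {1A/0Mu/1Ld/0B | 0r 1w}
  5. MEM→r4 ⇒ no(RD_PORT)  {1A/0Mu/1Ld/0B | 0r 1w}

reason(slot 5) = RD_PORT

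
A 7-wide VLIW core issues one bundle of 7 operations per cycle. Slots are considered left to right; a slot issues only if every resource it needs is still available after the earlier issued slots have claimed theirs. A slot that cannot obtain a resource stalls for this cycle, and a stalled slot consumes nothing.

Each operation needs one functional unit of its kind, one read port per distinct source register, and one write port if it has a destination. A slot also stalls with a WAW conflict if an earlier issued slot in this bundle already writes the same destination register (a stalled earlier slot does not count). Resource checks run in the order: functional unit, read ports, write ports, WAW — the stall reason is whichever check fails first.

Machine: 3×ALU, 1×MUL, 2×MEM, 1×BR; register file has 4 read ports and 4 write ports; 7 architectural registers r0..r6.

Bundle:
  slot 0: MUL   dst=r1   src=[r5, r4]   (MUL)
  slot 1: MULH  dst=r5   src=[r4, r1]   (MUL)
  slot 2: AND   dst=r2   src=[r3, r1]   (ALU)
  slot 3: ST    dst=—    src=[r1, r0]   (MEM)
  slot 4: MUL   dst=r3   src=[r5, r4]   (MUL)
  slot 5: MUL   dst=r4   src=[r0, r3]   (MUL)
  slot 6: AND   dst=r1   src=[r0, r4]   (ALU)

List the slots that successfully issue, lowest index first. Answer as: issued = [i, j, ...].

[0] MUL needs rd=2 wr=1: ok; after: ALU=3 MUL=0 MEM=2 BR=1, R=2, W=3
[1] MUL needs rd=2 wr=1: FU; after: ALU=3 MUL=0 MEM=2 BR=1, R=2, W=3
[2] ALU needs rd=2 wr=1: ok; after: ALU=2 MUL=0 MEM=2 BR=1, R=0, W=2
[3] MEM needs rd=2 wr=0: RD_PORT; after: ALU=2 MUL=0 MEM=2 BR=1, R=0, W=2
[4] MUL needs rd=2 wr=1: FU; after: ALU=2 MUL=0 MEM=2 BR=1, R=0, W=2
[5] MUL needs rd=2 wr=1: FU; after: ALU=2 MUL=0 MEM=2 BR=1, R=0, W=2
[6] ALU needs rd=2 wr=1: RD_PORT; after: ALU=2 MUL=0 MEM=2 BR=1, R=0, W=2

issued = [0, 2]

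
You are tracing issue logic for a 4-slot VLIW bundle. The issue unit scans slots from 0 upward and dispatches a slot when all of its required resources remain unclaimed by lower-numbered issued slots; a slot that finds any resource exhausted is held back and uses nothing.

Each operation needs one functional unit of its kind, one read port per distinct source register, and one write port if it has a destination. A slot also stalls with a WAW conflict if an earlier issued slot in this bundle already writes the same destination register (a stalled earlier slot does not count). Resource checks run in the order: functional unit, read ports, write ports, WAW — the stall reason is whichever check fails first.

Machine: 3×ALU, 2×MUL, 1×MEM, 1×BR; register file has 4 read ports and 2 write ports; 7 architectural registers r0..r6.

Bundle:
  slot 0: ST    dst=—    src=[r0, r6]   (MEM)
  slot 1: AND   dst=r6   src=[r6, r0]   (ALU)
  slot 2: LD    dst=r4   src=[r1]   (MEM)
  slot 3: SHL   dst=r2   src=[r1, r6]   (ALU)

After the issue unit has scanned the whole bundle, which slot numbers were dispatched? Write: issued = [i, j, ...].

#0 MEM src=r0,r6 dispatched  <A:3 Mu:2 Ld:0 B:1 rd:2 wr:2>
#1 ALU src=r6,r0 dispatched  <A:2 Mu:2 Ld:0 B:1 rd:0 wr:1>
#2 MEM src=r1 held:FU  <A:2 Mu:2 Ld:0 B:1 rd:0 wr:1>
#3 ALU src=r1,r6 held:RD_PORT  <A:2 Mu:2 Ld:0 B:1 rd:0 wr:1>

issued = [0, 1]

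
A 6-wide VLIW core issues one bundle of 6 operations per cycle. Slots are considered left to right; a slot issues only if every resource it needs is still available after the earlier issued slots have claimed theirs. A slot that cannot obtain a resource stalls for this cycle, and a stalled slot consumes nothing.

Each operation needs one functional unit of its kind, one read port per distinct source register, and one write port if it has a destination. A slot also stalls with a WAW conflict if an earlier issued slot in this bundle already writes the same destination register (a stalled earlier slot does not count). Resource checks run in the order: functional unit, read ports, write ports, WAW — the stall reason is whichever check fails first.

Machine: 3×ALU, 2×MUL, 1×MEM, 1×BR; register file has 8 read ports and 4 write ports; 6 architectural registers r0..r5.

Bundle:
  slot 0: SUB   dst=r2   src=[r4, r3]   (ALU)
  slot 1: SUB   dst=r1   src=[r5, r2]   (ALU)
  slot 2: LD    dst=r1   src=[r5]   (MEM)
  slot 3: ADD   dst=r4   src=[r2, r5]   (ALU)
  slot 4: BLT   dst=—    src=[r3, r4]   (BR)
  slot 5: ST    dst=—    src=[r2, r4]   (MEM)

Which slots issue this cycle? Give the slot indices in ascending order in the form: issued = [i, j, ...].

issued = [0, 1, 3, 4]

[0] ALU needs rd=2 wr=1: ok; after: ALU=2 MUL=2 MEM=1 BR=1, R=6, W=3
[1] ALU needs rd=2 wr=1: ok; after: ALU=1 MUL=2 MEM=1 BR=1, R=4, W=2
[2] MEM needs rd=1 wr=1: WAW; after: ALU=1 MUL=2 MEM=1 BR=1, R=4, W=2
[3] ALU needs rd=2 wr=1: ok; after: ALU=0 MUL=2 MEM=1 BR=1, R=2, W=1
[4] BR needs rd=2 wr=0: ok; after: ALU=0 MUL=2 MEM=1 BR=0, R=0, W=1
[5] MEM needs rd=2 wr=0: RD_PORT; after: ALU=0 MUL=2 MEM=1 BR=0, R=0, W=1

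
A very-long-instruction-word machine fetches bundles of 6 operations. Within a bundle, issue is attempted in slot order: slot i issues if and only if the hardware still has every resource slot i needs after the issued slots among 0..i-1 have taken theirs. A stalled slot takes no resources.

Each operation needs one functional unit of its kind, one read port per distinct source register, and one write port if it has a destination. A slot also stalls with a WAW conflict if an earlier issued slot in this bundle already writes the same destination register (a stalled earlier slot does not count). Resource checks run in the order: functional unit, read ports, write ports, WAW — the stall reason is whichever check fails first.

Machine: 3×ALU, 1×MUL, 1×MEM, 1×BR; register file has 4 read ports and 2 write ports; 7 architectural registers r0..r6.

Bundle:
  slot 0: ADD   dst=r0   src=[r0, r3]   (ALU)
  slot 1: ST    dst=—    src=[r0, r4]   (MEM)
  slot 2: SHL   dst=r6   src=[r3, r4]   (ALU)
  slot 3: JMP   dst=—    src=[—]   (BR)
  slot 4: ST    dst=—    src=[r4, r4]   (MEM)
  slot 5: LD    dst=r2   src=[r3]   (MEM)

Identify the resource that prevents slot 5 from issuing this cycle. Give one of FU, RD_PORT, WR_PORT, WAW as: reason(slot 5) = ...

[0] ALU needs rd=2 wr=1: ok; after: ALU=2 MUL=1 MEM=1 BR=1, R=2, W=1
[1] MEM needs rd=2 wr=0: ok; after: ALU=2 MUL=1 MEM=0 BR=1, R=0, W=1
[2] ALU needs rd=2 wr=1: RD_PORT; after: ALU=2 MUL=1 MEM=0 BR=1, R=0, W=1
[3] BR needs rd=0 wr=0: ok; after: ALU=2 MUL=1 MEM=0 BR=0, R=0, W=1
[4] MEM needs rd=1 wr=0: FU; after: ALU=2 MUL=1 MEM=0 BR=0, R=0, W=1
[5] MEM needs rd=1 wr=1: FU; after: ALU=2 MUL=1 MEM=0 BR=0, R=0, W=1

reason(slot 5) = FU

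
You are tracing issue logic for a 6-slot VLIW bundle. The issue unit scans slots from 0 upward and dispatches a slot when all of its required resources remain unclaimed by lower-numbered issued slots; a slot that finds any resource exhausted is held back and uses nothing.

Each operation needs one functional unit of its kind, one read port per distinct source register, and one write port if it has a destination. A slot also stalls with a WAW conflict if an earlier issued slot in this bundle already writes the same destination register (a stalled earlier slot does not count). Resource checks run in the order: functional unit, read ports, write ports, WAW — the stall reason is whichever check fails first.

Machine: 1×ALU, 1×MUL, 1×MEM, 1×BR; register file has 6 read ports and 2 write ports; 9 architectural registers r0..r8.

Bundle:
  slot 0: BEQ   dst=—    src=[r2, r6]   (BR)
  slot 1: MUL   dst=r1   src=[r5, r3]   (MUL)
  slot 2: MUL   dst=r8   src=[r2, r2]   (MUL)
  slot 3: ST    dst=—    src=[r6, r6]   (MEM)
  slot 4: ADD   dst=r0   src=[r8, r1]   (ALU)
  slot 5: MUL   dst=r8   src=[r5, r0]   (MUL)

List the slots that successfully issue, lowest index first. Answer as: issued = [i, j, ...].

issued = [0, 1, 3]

  0. BR ⇒ go  {1A/1Mu/1Ld/0B | 4r 2w}
  1. MUL→r1 ⇒ go  {1A/0Mu/1Ld/0B | 2r 1w}
  2. MUL→r8 ⇒ no(FU)  {1A/0Mu/1Ld/0B | 2r 1w}
  3. MEM ⇒ go  {1A/0Mu/0Ld/0B | 1r 1w}
  4. ALU→r0 ⇒ no(RD_PORT)  {1A/0Mu/0Ld/0B | 1r 1w}
  5. MUL→r8 ⇒ no(FU)  {1A/0Mu/0Ld/0B | 1r 1w}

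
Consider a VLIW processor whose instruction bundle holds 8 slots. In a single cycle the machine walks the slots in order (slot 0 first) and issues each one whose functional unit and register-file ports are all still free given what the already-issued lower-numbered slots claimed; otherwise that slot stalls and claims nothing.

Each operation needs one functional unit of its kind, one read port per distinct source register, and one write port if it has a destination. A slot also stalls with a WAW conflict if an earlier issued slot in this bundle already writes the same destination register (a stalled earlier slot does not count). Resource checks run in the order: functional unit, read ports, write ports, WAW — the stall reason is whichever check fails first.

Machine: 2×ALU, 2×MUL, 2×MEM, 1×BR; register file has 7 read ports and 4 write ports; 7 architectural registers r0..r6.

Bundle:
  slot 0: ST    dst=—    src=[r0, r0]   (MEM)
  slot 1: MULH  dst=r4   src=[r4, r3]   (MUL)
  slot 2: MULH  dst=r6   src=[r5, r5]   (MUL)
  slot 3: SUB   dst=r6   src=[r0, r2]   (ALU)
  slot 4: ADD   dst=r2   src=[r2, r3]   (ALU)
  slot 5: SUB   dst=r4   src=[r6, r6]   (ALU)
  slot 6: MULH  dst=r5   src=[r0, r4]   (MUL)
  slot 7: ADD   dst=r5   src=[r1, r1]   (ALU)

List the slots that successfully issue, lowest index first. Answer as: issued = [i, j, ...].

slot 0 (MEM): ISSUE — free A2,Mu2,Ld1,B1 rp6 wp4
slot 1 (MUL): ISSUE — free A2,Mu1,Ld1,B1 rp4 wp3
slot 2 (MUL): ISSUE — free A2,Mu0,Ld1,B1 rp3 wp2
slot 3 (ALU): stall WAW — free A2,Mu0,Ld1,B1 rp3 wp2
slot 4 (ALU): ISSUE — free A1,Mu0,Ld1,B1 rp1 wp1
slot 5 (ALU): stall WAW — free A1,Mu0,Ld1,B1 rp1 wp1
slot 6 (MUL): stall FU — free A1,Mu0,Ld1,B1 rp1 wp1
slot 7 (ALU): ISSUE — free A0,Mu0,Ld1,B1 rp0 wp0

issued = [0, 1, 2, 4, 7]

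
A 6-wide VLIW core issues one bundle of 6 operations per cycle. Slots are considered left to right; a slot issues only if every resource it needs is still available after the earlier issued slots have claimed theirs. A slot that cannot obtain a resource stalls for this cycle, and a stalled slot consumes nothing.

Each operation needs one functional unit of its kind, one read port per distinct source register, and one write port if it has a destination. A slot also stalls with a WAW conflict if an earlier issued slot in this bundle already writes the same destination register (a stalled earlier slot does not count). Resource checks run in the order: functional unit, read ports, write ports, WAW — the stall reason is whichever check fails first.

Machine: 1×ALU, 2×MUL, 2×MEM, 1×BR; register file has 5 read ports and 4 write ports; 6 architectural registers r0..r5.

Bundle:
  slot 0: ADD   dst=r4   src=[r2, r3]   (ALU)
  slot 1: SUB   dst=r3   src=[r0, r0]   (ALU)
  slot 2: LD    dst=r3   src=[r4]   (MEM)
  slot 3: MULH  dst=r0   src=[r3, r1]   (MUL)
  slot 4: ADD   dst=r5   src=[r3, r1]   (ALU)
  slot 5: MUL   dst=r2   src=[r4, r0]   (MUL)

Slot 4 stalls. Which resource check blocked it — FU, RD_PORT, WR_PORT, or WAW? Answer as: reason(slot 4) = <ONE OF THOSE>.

  0. ALU→r4 ⇒ go  {0A/2Mu/2Ld/1B | 3r 3w}
  1. ALU→r3 ⇒ no(FU)  {0A/2Mu/2Ld/1B | 3r 3w}
  2. MEM→r3 ⇒ go  {0A/2Mu/1Ld/1B | 2r 2w}
  3. MUL→r0 ⇒ go  {0A/1Mu/1Ld/1B | 0r 1w}
  4. ALU→r5 ⇒ no(FU)  {0A/1Mu/1Ld/1B | 0r 1w}
  5. MUL→r2 ⇒ no(RD_PORT)  {0A/1Mu/1Ld/1B | 0r 1w}

reason(slot 4) = FU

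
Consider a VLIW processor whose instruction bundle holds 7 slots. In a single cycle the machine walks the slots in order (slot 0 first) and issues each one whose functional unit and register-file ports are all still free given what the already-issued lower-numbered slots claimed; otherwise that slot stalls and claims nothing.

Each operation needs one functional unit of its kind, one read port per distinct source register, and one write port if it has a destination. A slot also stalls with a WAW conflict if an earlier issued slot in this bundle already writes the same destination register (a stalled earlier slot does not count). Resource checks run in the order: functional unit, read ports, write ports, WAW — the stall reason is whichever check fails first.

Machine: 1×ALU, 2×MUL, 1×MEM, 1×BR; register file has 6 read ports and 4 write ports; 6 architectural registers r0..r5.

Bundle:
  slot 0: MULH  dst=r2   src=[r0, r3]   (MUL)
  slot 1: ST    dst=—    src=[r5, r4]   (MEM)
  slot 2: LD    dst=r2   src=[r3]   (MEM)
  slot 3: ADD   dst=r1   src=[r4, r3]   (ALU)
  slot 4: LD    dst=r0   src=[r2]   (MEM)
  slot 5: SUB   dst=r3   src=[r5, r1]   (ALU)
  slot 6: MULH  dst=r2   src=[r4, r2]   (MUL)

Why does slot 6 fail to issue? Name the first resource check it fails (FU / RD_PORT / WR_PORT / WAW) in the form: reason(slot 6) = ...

reason(slot 6) = RD_PORT

(0) want 1×MUL +2rd +1wr — yes → AL1|MU1|ME1|BR1|rd4|wr3
(1) want 1×MEM +2rd +0wr — yes → AL1|MU1|ME0|BR1|rd2|wr3
(2) want 1×MEM +1rd +1wr — FU → AL1|MU1|ME0|BR1|rd2|wr3
(3) want 1×ALU +2rd +1wr — yes → AL0|MU1|ME0|BR1|rd0|wr2
(4) want 1×MEM +1rd +1wr — FU → AL0|MU1|ME0|BR1|rd0|wr2
(5) want 1×ALU +2rd +1wr — FU → AL0|MU1|ME0|BR1|rd0|wr2
(6) want 1×MUL +2rd +1wr — RD_PORT → AL0|MU1|ME0|BR1|rd0|wr2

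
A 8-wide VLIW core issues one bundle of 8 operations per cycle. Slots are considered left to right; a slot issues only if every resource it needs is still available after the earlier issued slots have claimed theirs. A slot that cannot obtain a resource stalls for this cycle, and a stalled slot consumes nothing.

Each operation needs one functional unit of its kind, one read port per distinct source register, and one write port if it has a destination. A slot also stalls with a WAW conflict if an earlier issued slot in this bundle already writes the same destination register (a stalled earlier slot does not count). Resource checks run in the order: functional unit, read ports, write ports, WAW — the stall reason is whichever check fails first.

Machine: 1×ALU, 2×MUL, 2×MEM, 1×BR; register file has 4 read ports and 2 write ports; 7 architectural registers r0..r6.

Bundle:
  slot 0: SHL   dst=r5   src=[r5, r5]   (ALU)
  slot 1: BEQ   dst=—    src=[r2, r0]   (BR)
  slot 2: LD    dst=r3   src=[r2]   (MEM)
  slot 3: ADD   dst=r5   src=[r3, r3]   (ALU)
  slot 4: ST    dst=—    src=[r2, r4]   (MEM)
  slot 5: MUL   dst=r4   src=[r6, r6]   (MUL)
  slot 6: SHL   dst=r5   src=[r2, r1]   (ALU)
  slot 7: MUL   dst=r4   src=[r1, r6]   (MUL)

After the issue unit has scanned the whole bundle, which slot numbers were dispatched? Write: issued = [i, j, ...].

[0] ALU needs rd=1 wr=1: ok; after: ALU=0 MUL=2 MEM=2 BR=1, R=3, W=1
[1] BR needs rd=2 wr=0: ok; after: ALU=0 MUL=2 MEM=2 BR=0, R=1, W=1
[2] MEM needs rd=1 wr=1: ok; after: ALU=0 MUL=2 MEM=1 BR=0, R=0, W=0
[3] ALU needs rd=1 wr=1: FU; after: ALU=0 MUL=2 MEM=1 BR=0, R=0, W=0
[4] MEM needs rd=2 wr=0: RD_PORT; after: ALU=0 MUL=2 MEM=1 BR=0, R=0, W=0
[5] MUL needs rd=1 wr=1: RD_PORT; after: ALU=0 MUL=2 MEM=1 BR=0, R=0, W=0
[6] ALU needs rd=2 wr=1: FU; after: ALU=0 MUL=2 MEM=1 BR=0, R=0, W=0
[7] MUL needs rd=2 wr=1: RD_PORT; after: ALU=0 MUL=2 MEM=1 BR=0, R=0, W=0

issued = [0, 1, 2]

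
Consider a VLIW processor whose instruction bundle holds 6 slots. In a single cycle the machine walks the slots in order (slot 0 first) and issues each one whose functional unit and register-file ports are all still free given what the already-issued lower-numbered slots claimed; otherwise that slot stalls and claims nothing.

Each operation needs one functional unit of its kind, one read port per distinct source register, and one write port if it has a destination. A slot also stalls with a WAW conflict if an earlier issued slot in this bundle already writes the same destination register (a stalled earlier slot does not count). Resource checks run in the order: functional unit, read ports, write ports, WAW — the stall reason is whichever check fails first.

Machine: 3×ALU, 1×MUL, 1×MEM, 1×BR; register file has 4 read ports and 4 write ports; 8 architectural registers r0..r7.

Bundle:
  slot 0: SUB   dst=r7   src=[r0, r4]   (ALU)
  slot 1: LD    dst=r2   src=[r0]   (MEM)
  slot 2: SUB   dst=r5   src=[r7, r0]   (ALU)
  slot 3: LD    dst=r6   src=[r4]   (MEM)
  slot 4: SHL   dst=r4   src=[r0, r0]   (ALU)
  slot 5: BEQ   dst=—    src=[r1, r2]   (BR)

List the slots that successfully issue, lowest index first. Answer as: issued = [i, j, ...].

issued = [0, 1, 4]

#0 ALU src=r0,r4 dispatched  <A:2 Mu:1 Ld:1 B:1 rd:2 wr:3>
#1 MEM src=r0 dispatched  <A:2 Mu:1 Ld:0 B:1 rd:1 wr:2>
#2 ALU src=r7,r0 held:RD_PORT  <A:2 Mu:1 Ld:0 B:1 rd:1 wr:2>
#3 MEM src=r4 held:FU  <A:2 Mu:1 Ld:0 B:1 rd:1 wr:2>
#4 ALU src=r0,r0 dispatched  <A:1 Mu:1 Ld:0 B:1 rd:0 wr:1>
#5 BR src=r1,r2 held:RD_PORT  <A:1 Mu:1 Ld:0 B:1 rd:0 wr:1>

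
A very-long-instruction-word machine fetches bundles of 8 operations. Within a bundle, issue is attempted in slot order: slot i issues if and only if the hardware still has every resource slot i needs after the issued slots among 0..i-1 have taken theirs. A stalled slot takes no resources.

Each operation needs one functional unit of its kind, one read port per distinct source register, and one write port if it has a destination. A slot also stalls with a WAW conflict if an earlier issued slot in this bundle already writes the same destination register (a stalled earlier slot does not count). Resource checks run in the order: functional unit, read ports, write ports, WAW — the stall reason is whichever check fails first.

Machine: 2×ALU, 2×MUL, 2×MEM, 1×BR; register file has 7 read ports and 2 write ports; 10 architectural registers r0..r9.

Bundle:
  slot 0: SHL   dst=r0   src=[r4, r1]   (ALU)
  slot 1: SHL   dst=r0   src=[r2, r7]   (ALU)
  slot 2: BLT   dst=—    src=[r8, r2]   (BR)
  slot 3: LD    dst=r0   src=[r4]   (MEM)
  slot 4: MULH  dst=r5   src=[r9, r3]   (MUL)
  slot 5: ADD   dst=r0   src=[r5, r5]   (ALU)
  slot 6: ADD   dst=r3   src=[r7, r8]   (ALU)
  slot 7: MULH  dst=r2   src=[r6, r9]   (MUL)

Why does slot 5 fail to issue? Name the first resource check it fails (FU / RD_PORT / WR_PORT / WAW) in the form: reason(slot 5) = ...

  0. ALU→r0 ⇒ go  {1A/2Mu/2Ld/1B | 5r 1w}
  1. ALU→r0 ⇒ no(WAW)  {1A/2Mu/2Ld/1B | 5r 1w}
  2. BR ⇒ go  {1A/2Mu/2Ld/0B | 3r 1w}
  3. MEM→r0 ⇒ no(WAW)  {1A/2Mu/2Ld/0B | 3r 1w}
  4. MUL→r5 ⇒ go  {1A/1Mu/2Ld/0B | 1r 0w}
  5. ALU→r0 ⇒ no(WR_PORT)  {1A/1Mu/2Ld/0B | 1r 0w}
  6. ALU→r3 ⇒ no(RD_PORT)  {1A/1Mu/2Ld/0B | 1r 0w}
  7. MUL→r2 ⇒ no(RD_PORT)  {1A/1Mu/2Ld/0B | 1r 0w}

reason(slot 5) = WR_PORT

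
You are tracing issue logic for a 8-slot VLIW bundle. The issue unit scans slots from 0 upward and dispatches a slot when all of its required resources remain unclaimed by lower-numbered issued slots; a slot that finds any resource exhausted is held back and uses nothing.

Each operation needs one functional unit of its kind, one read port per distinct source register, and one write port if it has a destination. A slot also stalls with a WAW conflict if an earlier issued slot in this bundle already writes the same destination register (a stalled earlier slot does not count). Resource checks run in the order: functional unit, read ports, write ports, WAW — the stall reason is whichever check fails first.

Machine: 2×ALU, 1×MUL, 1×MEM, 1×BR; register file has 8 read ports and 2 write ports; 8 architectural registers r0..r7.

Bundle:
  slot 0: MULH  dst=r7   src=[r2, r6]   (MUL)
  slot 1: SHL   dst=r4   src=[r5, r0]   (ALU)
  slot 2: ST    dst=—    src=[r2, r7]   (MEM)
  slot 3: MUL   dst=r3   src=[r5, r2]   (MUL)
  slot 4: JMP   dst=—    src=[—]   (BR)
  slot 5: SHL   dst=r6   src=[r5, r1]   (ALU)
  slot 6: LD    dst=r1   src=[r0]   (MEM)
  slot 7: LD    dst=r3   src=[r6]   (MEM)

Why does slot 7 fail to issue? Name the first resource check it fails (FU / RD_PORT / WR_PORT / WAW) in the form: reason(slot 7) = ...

slot 0 (MUL): ISSUE — free A2,Mu0,Ld1,B1 rp6 wp1
slot 1 (ALU): ISSUE — free A1,Mu0,Ld1,B1 rp4 wp0
slot 2 (MEM): ISSUE — free A1,Mu0,Ld0,B1 rp2 wp0
slot 3 (MUL): stall FU — free A1,Mu0,Ld0,B1 rp2 wp0
slot 4 (BR): ISSUE — free A1,Mu0,Ld0,B0 rp2 wp0
slot 5 (ALU): stall WR_PORT — free A1,Mu0,Ld0,B0 rp2 wp0
slot 6 (MEM): stall FU — free A1,Mu0,Ld0,B0 rp2 wp0
slot 7 (MEM): stall FU — free A1,Mu0,Ld0,B0 rp2 wp0

reason(slot 7) = FU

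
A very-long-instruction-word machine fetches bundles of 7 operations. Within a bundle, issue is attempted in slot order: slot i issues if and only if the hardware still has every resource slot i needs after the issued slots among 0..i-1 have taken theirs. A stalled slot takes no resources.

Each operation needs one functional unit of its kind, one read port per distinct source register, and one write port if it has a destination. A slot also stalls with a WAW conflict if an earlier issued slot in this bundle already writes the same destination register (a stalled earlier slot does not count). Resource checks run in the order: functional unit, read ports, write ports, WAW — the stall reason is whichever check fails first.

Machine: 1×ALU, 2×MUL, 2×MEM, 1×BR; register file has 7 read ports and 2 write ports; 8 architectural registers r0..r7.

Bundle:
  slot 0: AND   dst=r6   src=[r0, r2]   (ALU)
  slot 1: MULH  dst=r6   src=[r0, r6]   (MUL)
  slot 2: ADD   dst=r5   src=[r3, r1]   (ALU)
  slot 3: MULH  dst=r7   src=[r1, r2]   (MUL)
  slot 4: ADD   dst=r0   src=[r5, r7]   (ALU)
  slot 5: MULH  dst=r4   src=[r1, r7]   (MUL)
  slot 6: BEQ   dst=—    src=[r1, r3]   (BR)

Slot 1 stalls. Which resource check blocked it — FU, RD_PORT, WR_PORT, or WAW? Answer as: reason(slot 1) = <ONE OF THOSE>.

reason(slot 1) = WAW

slot 0 (ALU): ISSUE — free A0,Mu2,Ld2,B1 rp5 wp1
slot 1 (MUL): stall WAW — free A0,Mu2,Ld2,B1 rp5 wp1
slot 2 (ALU): stall FU — free A0,Mu2,Ld2,B1 rp5 wp1
slot 3 (MUL): ISSUE — free A0,Mu1,Ld2,B1 rp3 wp0
slot 4 (ALU): stall FU — free A0,Mu1,Ld2,B1 rp3 wp0
slot 5 (MUL): stall WR_PORT — free A0,Mu1,Ld2,B1 rp3 wp0
slot 6 (BR): ISSUE — free A0,Mu1,Ld2,B0 rp1 wp0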